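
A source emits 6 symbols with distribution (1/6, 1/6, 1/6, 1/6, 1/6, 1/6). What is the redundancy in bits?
0.0000 bits

Redundancy measures how far a source is from maximum entropy:
R = H_max - H(X)

Maximum entropy for 6 symbols: H_max = log_2(6) = 2.5850 bits
Actual entropy: H(X) = 2.5850 bits
Redundancy: R = 2.5850 - 2.5850 = 0.0000 bits

This redundancy represents potential for compression: the source could be compressed by 0.0000 bits per symbol.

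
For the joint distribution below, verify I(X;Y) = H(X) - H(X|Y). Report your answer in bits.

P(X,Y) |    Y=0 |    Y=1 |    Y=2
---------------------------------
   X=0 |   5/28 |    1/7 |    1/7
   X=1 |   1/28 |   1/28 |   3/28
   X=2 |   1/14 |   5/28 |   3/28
I(X;Y) = 0.0701 bits

Mutual information has multiple equivalent forms:
- I(X;Y) = H(X) - H(X|Y)
- I(X;Y) = H(Y) - H(Y|X)
- I(X;Y) = H(X) + H(Y) - H(X,Y)

Computing all quantities:
H(X) = 1.4883, H(Y) = 1.5774, H(X,Y) = 2.9956
H(X|Y) = 1.4182, H(Y|X) = 1.5073

Verification:
H(X) - H(X|Y) = 1.4883 - 1.4182 = 0.0701
H(Y) - H(Y|X) = 1.5774 - 1.5073 = 0.0701
H(X) + H(Y) - H(X,Y) = 1.4883 + 1.5774 - 2.9956 = 0.0701

All forms give I(X;Y) = 0.0701 bits. ✓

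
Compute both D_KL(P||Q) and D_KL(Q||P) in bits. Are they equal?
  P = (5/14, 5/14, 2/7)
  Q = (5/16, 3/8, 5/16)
D_KL(P||Q) = 0.0067, D_KL(Q||P) = 0.0066

KL divergence is not symmetric: D_KL(P||Q) ≠ D_KL(Q||P) in general.

D_KL(P||Q) = 0.0067 bits
D_KL(Q||P) = 0.0066 bits

No, they are not equal!

This asymmetry is why KL divergence is not a true distance metric.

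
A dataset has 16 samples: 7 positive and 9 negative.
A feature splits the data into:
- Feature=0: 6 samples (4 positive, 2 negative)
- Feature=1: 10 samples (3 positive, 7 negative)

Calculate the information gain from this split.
0.0935 bits

Information Gain = H(Y) - H(Y|Feature)

Before split:
P(positive) = 7/16 = 0.4375
H(Y) = 0.9887 bits

After split:
Feature=0: H = 0.9183 bits (weight = 6/16)
Feature=1: H = 0.8813 bits (weight = 10/16)
H(Y|Feature) = (6/16)×0.9183 + (10/16)×0.8813 = 0.8952 bits

Information Gain = 0.9887 - 0.8952 = 0.0935 bits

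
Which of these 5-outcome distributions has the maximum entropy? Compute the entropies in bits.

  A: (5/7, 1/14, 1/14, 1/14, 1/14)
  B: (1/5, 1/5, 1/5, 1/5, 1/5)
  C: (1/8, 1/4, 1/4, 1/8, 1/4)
B

For a discrete distribution over n outcomes, entropy is maximized by the uniform distribution.

Computing entropies:
H(A) = 1.4345 bits
H(B) = 2.3219 bits
H(C) = 2.2500 bits

The uniform distribution (where all probabilities equal 1/5) achieves the maximum entropy of log_2(5) = 2.3219 bits.

Distribution B has the highest entropy.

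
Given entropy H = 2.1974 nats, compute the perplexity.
9.0016

Perplexity is e^H (or exp(H) for natural log).

H = 2.1974 nats
Perplexity = e^2.1974 = 9.0016

Interpretation: The model's uncertainty is equivalent to choosing uniformly among 9.0 options.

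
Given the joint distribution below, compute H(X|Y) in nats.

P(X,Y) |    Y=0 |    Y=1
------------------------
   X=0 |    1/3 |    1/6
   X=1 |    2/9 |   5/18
0.6679 nats

Using the chain rule: H(X|Y) = H(X,Y) - H(Y)

First, compute H(X,Y) = 1.3549 nats

Marginal P(Y) = (5/9, 4/9)
H(Y) = 0.6870 nats

H(X|Y) = H(X,Y) - H(Y) = 1.3549 - 0.6870 = 0.6679 nats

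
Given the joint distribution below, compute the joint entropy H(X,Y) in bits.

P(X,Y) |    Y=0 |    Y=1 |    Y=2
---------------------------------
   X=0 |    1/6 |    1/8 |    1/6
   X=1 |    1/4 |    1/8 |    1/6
2.5425 bits

Joint entropy is H(X,Y) = -Σ_{x,y} p(x,y) log p(x,y).

Summing over all non-zero entries:
H(X,Y) = -[1/6·log_2(1/6) + 1/8·log_2(1/8) + 1/6·log_2(1/6) + 1/4·log_2(1/4) + 1/8·log_2(1/8) + 1/6·log_2(1/6)]
H(X,Y) = 2.5425 bits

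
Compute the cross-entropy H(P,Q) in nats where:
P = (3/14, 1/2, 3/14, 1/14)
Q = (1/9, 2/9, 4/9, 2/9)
1.5041 nats

Cross-entropy: H(P,Q) = -Σ p(x) log q(x)

Alternatively: H(P,Q) = H(P) + D_KL(P||Q)
H(P) = 1.1953 nats
D_KL(P||Q) = 0.3088 nats

H(P,Q) = 1.1953 + 0.3088 = 1.5041 nats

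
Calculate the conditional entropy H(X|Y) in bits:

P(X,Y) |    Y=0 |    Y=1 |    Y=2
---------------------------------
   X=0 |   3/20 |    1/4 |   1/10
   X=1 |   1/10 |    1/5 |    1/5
0.9642 bits

Using the chain rule: H(X|Y) = H(X,Y) - H(Y)

First, compute H(X,Y) = 2.5037 bits

Marginal P(Y) = (1/4, 9/20, 3/10)
H(Y) = 1.5395 bits

H(X|Y) = H(X,Y) - H(Y) = 2.5037 - 1.5395 = 0.9642 bits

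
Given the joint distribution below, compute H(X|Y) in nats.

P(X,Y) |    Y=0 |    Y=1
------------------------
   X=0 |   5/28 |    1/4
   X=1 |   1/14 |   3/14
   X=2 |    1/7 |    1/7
1.0588 nats

Using the chain rule: H(X|Y) = H(X,Y) - H(Y)

First, compute H(X,Y) = 1.7288 nats

Marginal P(Y) = (11/28, 17/28)
H(Y) = 0.6700 nats

H(X|Y) = H(X,Y) - H(Y) = 1.7288 - 0.6700 = 1.0588 nats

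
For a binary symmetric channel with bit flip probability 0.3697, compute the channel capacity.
0.0496 bits

For a binary symmetric channel (BSC) with error probability p:
Capacity C = 1 - H(p) bits per symbol

where H(p) = -p log₂(p) - (1-p) log₂(1-p) is the binary entropy function.

H(0.3697) = 0.9504 bits
C = 1 - 0.9504 = 0.0496 bits per symbol

This means we can reliably transmit up to 0.0496 bits of information per channel use.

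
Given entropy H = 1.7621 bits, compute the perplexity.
3.3919

Perplexity is 2^H (or exp(H) for natural log).

H = 1.7621 bits
Perplexity = 2^1.7621 = 3.3919

Interpretation: The model's uncertainty is equivalent to choosing uniformly among 3.4 options.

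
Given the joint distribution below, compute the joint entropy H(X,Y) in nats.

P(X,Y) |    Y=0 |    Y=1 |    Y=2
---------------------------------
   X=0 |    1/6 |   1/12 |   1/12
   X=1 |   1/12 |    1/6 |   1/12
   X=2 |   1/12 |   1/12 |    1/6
2.1383 nats

Joint entropy is H(X,Y) = -Σ_{x,y} p(x,y) log p(x,y).

Summing over all non-zero entries:
H(X,Y) = -[1/6·log_e(1/6) + 1/12·log_e(1/12) + 1/12·log_e(1/12) + 1/12·log_e(1/12) + 1/6·log_e(1/6) + 1/12·log_e(1/12) + 1/12·log_e(1/12) + 1/12·log_e(1/12) + 1/6·log_e(1/6)]
H(X,Y) = 2.1383 nats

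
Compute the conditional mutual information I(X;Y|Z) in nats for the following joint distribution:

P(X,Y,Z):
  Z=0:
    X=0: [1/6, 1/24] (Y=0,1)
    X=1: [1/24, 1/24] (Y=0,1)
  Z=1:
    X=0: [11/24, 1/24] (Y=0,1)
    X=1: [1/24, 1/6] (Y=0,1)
0.1939 nats

Conditional mutual information: I(X;Y|Z) = H(X|Z) + H(Y|Z) - H(X,Y|Z)

H(Z) = 0.6036
H(X,Z) = 1.2072 → H(X|Z) = 0.6036
H(Y,Z) = 1.2072 → H(Y|Z) = 0.6036
H(X,Y,Z) = 1.6169 → H(X,Y|Z) = 1.0133

I(X;Y|Z) = 0.6036 + 0.6036 - 1.0133 = 0.1939 nats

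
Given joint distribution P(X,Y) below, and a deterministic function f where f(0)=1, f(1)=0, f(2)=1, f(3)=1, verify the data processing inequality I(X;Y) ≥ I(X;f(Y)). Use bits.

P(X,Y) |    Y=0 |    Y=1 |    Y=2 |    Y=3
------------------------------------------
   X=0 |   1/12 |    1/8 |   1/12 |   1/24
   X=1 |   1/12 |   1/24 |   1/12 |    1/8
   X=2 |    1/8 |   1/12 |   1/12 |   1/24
I(X;Y) = 0.0843, I(X;f(Y)) = 0.0415, inequality holds: 0.0843 ≥ 0.0415

Data Processing Inequality: For any Markov chain X → Y → Z, we have I(X;Y) ≥ I(X;Z).

Here Z = f(Y) is a deterministic function of Y, forming X → Y → Z.

Original I(X;Y) = 0.0843 bits

After applying f:
P(X,Z) where Z=f(Y):
- P(X,Z=0) = P(X,Y=1)
- P(X,Z=1) = P(X,Y=0) + P(X,Y=2) + P(X,Y=3)

I(X;Z) = I(X;f(Y)) = 0.0415 bits

Verification: 0.0843 ≥ 0.0415 ✓

Information cannot be created by processing; the function f can only lose information about X.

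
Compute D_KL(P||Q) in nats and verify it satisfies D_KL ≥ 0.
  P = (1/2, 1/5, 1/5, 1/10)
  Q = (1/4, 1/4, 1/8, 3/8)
0.2638 nats

KL divergence satisfies the Gibbs inequality: D_KL(P||Q) ≥ 0 for all distributions P, Q.

D_KL(P||Q) = Σ p(x) log(p(x)/q(x))
Term by term:
  x=0: 1/2 × log_e[(1/2)/(1/4)] = 0.3466
  x=1: 1/5 × log_e[(1/5)/(1/4)] = -0.0446
  x=2: 1/5 × log_e[(1/5)/(1/8)] = 0.0940
  x=3: 1/10 × log_e[(1/10)/(3/8)] = -0.1322
D_KL(P||Q) = 0.2638 nats

D_KL(P||Q) = 0.2638 ≥ 0 ✓

This non-negativity is a fundamental property: relative entropy cannot be negative because it measures how different Q is from P.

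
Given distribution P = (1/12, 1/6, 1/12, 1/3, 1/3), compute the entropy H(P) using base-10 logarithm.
0.6276 dits

Shannon entropy is H(X) = -Σ p(x) log p(x).

For P = (1/12, 1/6, 1/12, 1/3, 1/3):
H = -1/12 × log_10(1/12) -1/6 × log_10(1/6) -1/12 × log_10(1/12) -1/3 × log_10(1/3) -1/3 × log_10(1/3)
H = 0.6276 dits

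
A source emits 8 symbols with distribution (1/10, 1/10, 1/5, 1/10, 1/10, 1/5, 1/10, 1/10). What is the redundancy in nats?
0.0541 nats

Redundancy measures how far a source is from maximum entropy:
R = H_max - H(X)

Maximum entropy for 8 symbols: H_max = log_e(8) = 2.0794 nats
Actual entropy: H(X) = 2.0253 nats
Redundancy: R = 2.0794 - 2.0253 = 0.0541 nats

This redundancy represents potential for compression: the source could be compressed by 0.0541 nats per symbol.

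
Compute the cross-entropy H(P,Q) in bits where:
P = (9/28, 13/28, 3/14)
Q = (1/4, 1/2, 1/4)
1.5357 bits

Cross-entropy: H(P,Q) = -Σ p(x) log q(x)

Alternatively: H(P,Q) = H(P) + D_KL(P||Q)
H(P) = 1.5165 bits
D_KL(P||Q) = 0.0192 bits

H(P,Q) = 1.5165 + 0.0192 = 1.5357 bits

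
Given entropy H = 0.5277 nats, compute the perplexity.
1.6950

Perplexity is e^H (or exp(H) for natural log).

H = 0.5277 nats
Perplexity = e^0.5277 = 1.6950

Interpretation: The model's uncertainty is equivalent to choosing uniformly among 1.7 options.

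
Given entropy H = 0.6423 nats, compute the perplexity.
1.9008

Perplexity is e^H (or exp(H) for natural log).

H = 0.6423 nats
Perplexity = e^0.6423 = 1.9008

Interpretation: The model's uncertainty is equivalent to choosing uniformly among 1.9 options.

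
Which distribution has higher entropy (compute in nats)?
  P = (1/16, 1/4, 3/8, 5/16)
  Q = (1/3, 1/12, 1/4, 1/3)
Q

Computing entropies in nats:
H(P) = 1.2512
H(Q) = 1.2861

Distribution Q has higher entropy.

Intuition: The distribution closer to uniform (more spread out) has higher entropy.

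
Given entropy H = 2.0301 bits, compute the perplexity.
4.0843

Perplexity is 2^H (or exp(H) for natural log).

H = 2.0301 bits
Perplexity = 2^2.0301 = 4.0843

Interpretation: The model's uncertainty is equivalent to choosing uniformly among 4.1 options.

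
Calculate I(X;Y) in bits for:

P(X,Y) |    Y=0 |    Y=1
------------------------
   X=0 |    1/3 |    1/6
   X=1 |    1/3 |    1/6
0.0000 bits

Mutual information: I(X;Y) = H(X) + H(Y) - H(X,Y)

Marginals:
P(X) = (1/2, 1/2), H(X) = 1.0000 bits
P(Y) = (2/3, 1/3), H(Y) = 0.9183 bits

Joint entropy: H(X,Y) = 1.9183 bits

I(X;Y) = 1.0000 + 0.9183 - 1.9183 = 0.0000 bits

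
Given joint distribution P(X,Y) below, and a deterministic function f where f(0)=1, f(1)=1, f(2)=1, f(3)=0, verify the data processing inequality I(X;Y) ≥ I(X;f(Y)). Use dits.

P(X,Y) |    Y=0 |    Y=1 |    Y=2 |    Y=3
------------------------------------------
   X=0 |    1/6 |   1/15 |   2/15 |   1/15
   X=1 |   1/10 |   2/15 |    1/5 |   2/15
I(X;Y) = 0.0125, I(X;f(Y)) = 0.0023, inequality holds: 0.0125 ≥ 0.0023

Data Processing Inequality: For any Markov chain X → Y → Z, we have I(X;Y) ≥ I(X;Z).

Here Z = f(Y) is a deterministic function of Y, forming X → Y → Z.

Original I(X;Y) = 0.0125 dits

After applying f:
P(X,Z) where Z=f(Y):
- P(X,Z=0) = P(X,Y=3)
- P(X,Z=1) = P(X,Y=0) + P(X,Y=1) + P(X,Y=2)

I(X;Z) = I(X;f(Y)) = 0.0023 dits

Verification: 0.0125 ≥ 0.0023 ✓

Information cannot be created by processing; the function f can only lose information about X.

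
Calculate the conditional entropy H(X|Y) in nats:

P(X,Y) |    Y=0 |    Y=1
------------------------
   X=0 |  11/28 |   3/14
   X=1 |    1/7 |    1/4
0.6311 nats

Using the chain rule: H(X|Y) = H(X,Y) - H(Y)

First, compute H(X,Y) = 1.3217 nats

Marginal P(Y) = (15/28, 13/28)
H(Y) = 0.6906 nats

H(X|Y) = H(X,Y) - H(Y) = 1.3217 - 0.6906 = 0.6311 nats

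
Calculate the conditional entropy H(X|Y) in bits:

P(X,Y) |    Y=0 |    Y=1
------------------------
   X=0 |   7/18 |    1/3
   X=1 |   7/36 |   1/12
0.8365 bits

Using the chain rule: H(X|Y) = H(X,Y) - H(Y)

First, compute H(X,Y) = 1.8163 bits

Marginal P(Y) = (7/12, 5/12)
H(Y) = 0.9799 bits

H(X|Y) = H(X,Y) - H(Y) = 1.8163 - 0.9799 = 0.8365 bits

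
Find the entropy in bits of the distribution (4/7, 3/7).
0.9852 bits

Shannon entropy is H(X) = -Σ p(x) log p(x).

For P = (4/7, 3/7):
H = -4/7 × log_2(4/7) -3/7 × log_2(3/7)
H = 0.9852 bits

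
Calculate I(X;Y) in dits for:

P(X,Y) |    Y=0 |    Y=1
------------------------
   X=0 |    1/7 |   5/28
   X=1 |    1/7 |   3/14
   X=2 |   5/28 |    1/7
0.0037 dits

Mutual information: I(X;Y) = H(X) + H(Y) - H(X,Y)

Marginals:
P(X) = (9/28, 5/14, 9/28), H(X) = 0.4766 dits
P(Y) = (13/28, 15/28), H(Y) = 0.2999 dits

Joint entropy: H(X,Y) = 0.7728 dits

I(X;Y) = 0.4766 + 0.2999 - 0.7728 = 0.0037 dits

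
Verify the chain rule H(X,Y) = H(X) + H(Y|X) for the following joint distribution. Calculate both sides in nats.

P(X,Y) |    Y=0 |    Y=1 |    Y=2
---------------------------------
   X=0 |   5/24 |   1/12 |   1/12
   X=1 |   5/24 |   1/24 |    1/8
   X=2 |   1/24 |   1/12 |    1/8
H(X,Y) = 2.0595, H(X) = 1.0822, H(Y|X) = 0.9773 (all in nats)

Chain rule: H(X,Y) = H(X) + H(Y|X)

Left side — joint entropy directly:
H(X,Y) = -Σ p(x,y) log p(x,y) = 2.0595 nats

Right side — compute H(Y|X) from the conditional distributions:
P(X) = (3/8, 3/8, 1/4), so H(X) = 1.0822 nats
H(Y|X) = Σ_x P(X=x) · H(Y|X=x):
  P(Y|X=0) = (5/9, 2/9, 2/9), H(Y|X=0) = 0.9950, weight P(X=0) = 3/8
  P(Y|X=1) = (5/9, 1/9, 1/3), H(Y|X=1) = 0.9369, weight P(X=1) = 3/8
  P(Y|X=2) = (1/6, 1/3, 1/2), H(Y|X=2) = 1.0114, weight P(X=2) = 1/4
H(Y|X) = 0.9773 nats

H(X) + H(Y|X) = 1.0822 + 0.9773 = 2.0595 nats

Both sides equal 2.0595 nats. ✓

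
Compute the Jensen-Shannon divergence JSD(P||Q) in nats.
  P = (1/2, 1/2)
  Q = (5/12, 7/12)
0.0035 nats

Jensen-Shannon divergence is:
JSD(P||Q) = 0.5 × D_KL(P||M) + 0.5 × D_KL(Q||M)
where M = 0.5 × (P + Q) is the mixture distribution.

M = 0.5 × (1/2, 1/2) + 0.5 × (5/12, 7/12) = (11/24, 13/24)

D_KL(P||M) = 0.0035 nats
D_KL(Q||M) = 0.0035 nats

JSD(P||Q) = 0.5 × 0.0035 + 0.5 × 0.0035 = 0.0035 nats

Unlike KL divergence, JSD is symmetric and bounded: 0 ≤ JSD ≤ log(2).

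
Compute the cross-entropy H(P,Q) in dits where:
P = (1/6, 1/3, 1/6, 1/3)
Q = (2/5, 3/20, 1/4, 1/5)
0.6743 dits

Cross-entropy: H(P,Q) = -Σ p(x) log q(x)

Alternatively: H(P,Q) = H(P) + D_KL(P||Q)
H(P) = 0.5775 dits
D_KL(P||Q) = 0.0968 dits

H(P,Q) = 0.5775 + 0.0968 = 0.6743 dits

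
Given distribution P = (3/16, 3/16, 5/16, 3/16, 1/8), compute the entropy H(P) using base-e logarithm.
1.5650 nats

Shannon entropy is H(X) = -Σ p(x) log p(x).

For P = (3/16, 3/16, 5/16, 3/16, 1/8):
H = -3/16 × log_e(3/16) -3/16 × log_e(3/16) -5/16 × log_e(5/16) -3/16 × log_e(3/16) -1/8 × log_e(1/8)
H = 1.5650 nats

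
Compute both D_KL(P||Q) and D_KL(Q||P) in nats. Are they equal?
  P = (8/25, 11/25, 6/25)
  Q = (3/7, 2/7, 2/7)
D_KL(P||Q) = 0.0547, D_KL(Q||P) = 0.0517

KL divergence is not symmetric: D_KL(P||Q) ≠ D_KL(Q||P) in general.

D_KL(P||Q) = 0.0547 nats
D_KL(Q||P) = 0.0517 nats

No, they are not equal!

This asymmetry is why KL divergence is not a true distance metric.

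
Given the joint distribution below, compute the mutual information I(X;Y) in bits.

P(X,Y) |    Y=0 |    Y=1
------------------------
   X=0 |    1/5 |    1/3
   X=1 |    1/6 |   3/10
0.0002 bits

Mutual information: I(X;Y) = H(X) + H(Y) - H(X,Y)

Marginals:
P(X) = (8/15, 7/15), H(X) = 0.9968 bits
P(Y) = (11/30, 19/30), H(Y) = 0.9481 bits

Joint entropy: H(X,Y) = 1.9446 bits

I(X;Y) = 0.9968 + 0.9481 - 1.9446 = 0.0002 bits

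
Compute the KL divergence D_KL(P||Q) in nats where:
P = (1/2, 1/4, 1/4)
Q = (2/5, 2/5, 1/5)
0.0499 nats

KL divergence: D_KL(P||Q) = Σ p(x) log(p(x)/q(x))

Computing term by term:
  x=0: 1/2 × log_e[(1/2)/(2/5)] = 1/2 × 0.2231 = 0.1116
  x=1: 1/4 × log_e[(1/4)/(2/5)] = 1/4 × -0.4700 = -0.1175
  x=2: 1/4 × log_e[(1/4)/(1/5)] = 1/4 × 0.2231 = 0.0558

D_KL(P||Q) = 0.0499 nats

Note: KL divergence is always non-negative and equals 0 iff P = Q.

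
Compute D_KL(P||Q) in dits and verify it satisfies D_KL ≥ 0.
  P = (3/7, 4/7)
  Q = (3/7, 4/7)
0.0000 dits

KL divergence satisfies the Gibbs inequality: D_KL(P||Q) ≥ 0 for all distributions P, Q.

D_KL(P||Q) = Σ p(x) log(p(x)/q(x))
Term by term:
  x=0: 3/7 × log_10[(3/7)/(3/7)] = 0.0000
  x=1: 4/7 × log_10[(4/7)/(4/7)] = 0.0000
D_KL(P||Q) = 0.0000 dits

D_KL(P||Q) = 0.0000 ≥ 0 ✓

This non-negativity is a fundamental property: relative entropy cannot be negative because it measures how different Q is from P.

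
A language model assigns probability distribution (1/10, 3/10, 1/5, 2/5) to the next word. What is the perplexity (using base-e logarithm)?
3.5961

Perplexity is e^H (or exp(H) for natural log).

First, H = -Σ p log p = 1.2799 nats
Perplexity = e^1.2799 = 3.5961

Interpretation: The model's uncertainty is equivalent to choosing uniformly among 3.6 options.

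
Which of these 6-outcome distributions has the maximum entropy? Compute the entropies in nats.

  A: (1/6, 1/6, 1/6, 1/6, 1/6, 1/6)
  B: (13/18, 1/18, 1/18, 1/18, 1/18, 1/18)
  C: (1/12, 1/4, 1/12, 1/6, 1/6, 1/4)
A

For a discrete distribution over n outcomes, entropy is maximized by the uniform distribution.

Computing entropies:
H(A) = 1.7918 nats
H(B) = 1.0379 nats
H(C) = 1.7046 nats

The uniform distribution (where all probabilities equal 1/6) achieves the maximum entropy of log_e(6) = 1.7918 nats.

Distribution A has the highest entropy.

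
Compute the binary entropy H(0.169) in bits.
0.6554 bits

The binary entropy function is:
H(p) = -p log(p) - (1-p) log(1-p)

H(0.169) = -0.169 × log_2(0.169) - 0.831 × log_2(0.831)
H(0.169) = 0.6554 bits

Note: Binary entropy is maximized at p=0.5 (H=1 bit) and minimized at p=0 or p=1 (H=0).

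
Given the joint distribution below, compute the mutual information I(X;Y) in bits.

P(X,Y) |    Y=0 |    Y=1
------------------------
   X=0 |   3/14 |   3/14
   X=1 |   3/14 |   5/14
0.0113 bits

Mutual information: I(X;Y) = H(X) + H(Y) - H(X,Y)

Marginals:
P(X) = (3/7, 4/7), H(X) = 0.9852 bits
P(Y) = (3/7, 4/7), H(Y) = 0.9852 bits

Joint entropy: H(X,Y) = 1.9592 bits

I(X;Y) = 0.9852 + 0.9852 - 1.9592 = 0.0113 bits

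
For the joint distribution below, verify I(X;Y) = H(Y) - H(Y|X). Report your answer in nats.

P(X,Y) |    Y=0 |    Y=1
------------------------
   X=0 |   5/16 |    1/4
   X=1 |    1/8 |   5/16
I(X;Y) = 0.0372 nats

Mutual information has multiple equivalent forms:
- I(X;Y) = H(X) - H(X|Y)
- I(X;Y) = H(Y) - H(Y|X)
- I(X;Y) = H(X) + H(Y) - H(X,Y)

Computing all quantities:
H(X) = 0.6853, H(Y) = 0.6853, H(X,Y) = 1.3335
H(X|Y) = 0.6482, H(Y|X) = 0.6482

Verification:
H(X) - H(X|Y) = 0.6853 - 0.6482 = 0.0372
H(Y) - H(Y|X) = 0.6853 - 0.6482 = 0.0372
H(X) + H(Y) - H(X,Y) = 0.6853 + 0.6853 - 1.3335 = 0.0372

All forms give I(X;Y) = 0.0372 nats. ✓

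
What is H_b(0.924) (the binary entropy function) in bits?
0.3879 bits

The binary entropy function is:
H(p) = -p log(p) - (1-p) log(1-p)

H(0.924) = -0.924 × log_2(0.924) - 0.076 × log_2(0.076)
H(0.924) = 0.3879 bits

Note: Binary entropy is maximized at p=0.5 (H=1 bit) and minimized at p=0 or p=1 (H=0).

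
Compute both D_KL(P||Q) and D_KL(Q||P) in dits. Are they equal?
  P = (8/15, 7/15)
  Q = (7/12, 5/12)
D_KL(P||Q) = 0.0022, D_KL(Q||P) = 0.0022

KL divergence is not symmetric: D_KL(P||Q) ≠ D_KL(Q||P) in general.

D_KL(P||Q) = 0.0022 dits
D_KL(Q||P) = 0.0022 dits

In this case they happen to be equal (to 4 decimal places).

This asymmetry is why KL divergence is not a true distance metric.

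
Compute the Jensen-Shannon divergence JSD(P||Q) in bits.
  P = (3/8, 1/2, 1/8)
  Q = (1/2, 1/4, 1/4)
0.0524 bits

Jensen-Shannon divergence is:
JSD(P||Q) = 0.5 × D_KL(P||M) + 0.5 × D_KL(Q||M)
where M = 0.5 × (P + Q) is the mixture distribution.

M = 0.5 × (3/8, 1/2, 1/8) + 0.5 × (1/2, 1/4, 1/4) = (7/16, 3/8, 3/16)

D_KL(P||M) = 0.0510 bits
D_KL(Q||M) = 0.0538 bits

JSD(P||Q) = 0.5 × 0.0510 + 0.5 × 0.0538 = 0.0524 bits

Unlike KL divergence, JSD is symmetric and bounded: 0 ≤ JSD ≤ log(2).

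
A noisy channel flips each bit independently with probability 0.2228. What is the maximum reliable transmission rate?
0.2348 bits

For a binary symmetric channel (BSC) with error probability p:
Capacity C = 1 - H(p) bits per symbol

where H(p) = -p log₂(p) - (1-p) log₂(1-p) is the binary entropy function.

H(0.2228) = 0.7652 bits
C = 1 - 0.7652 = 0.2348 bits per symbol

This means we can reliably transmit up to 0.2348 bits of information per channel use.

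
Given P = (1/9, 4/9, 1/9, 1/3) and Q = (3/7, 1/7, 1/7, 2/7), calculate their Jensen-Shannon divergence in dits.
0.0401 dits

Jensen-Shannon divergence is:
JSD(P||Q) = 0.5 × D_KL(P||M) + 0.5 × D_KL(Q||M)
where M = 0.5 × (P + Q) is the mixture distribution.

M = 0.5 × (1/9, 4/9, 1/9, 1/3) + 0.5 × (3/7, 1/7, 1/7, 2/7) = (0.269841, 0.293651, 0.126984, 0.309524)

D_KL(P||M) = 0.0415 dits
D_KL(Q||M) = 0.0388 dits

JSD(P||Q) = 0.5 × 0.0415 + 0.5 × 0.0388 = 0.0401 dits

Unlike KL divergence, JSD is symmetric and bounded: 0 ≤ JSD ≤ log(2).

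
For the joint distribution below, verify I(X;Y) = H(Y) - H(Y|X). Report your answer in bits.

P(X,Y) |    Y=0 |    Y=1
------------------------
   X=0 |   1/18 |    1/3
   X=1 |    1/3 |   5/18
I(X;Y) = 0.1265 bits

Mutual information has multiple equivalent forms:
- I(X;Y) = H(X) - H(X|Y)
- I(X;Y) = H(Y) - H(Y|X)
- I(X;Y) = H(X) + H(Y) - H(X,Y)

Computing all quantities:
H(X) = 0.9641, H(Y) = 0.9641, H(X,Y) = 1.8016
H(X|Y) = 0.8376, H(Y|X) = 0.8376

Verification:
H(X) - H(X|Y) = 0.9641 - 0.8376 = 0.1265
H(Y) - H(Y|X) = 0.9641 - 0.8376 = 0.1265
H(X) + H(Y) - H(X,Y) = 0.9641 + 0.9641 - 1.8016 = 0.1265

All forms give I(X;Y) = 0.1265 bits. ✓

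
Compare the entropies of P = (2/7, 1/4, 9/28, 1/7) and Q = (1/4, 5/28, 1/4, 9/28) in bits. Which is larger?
Q

Computing entropies in bits:
H(P) = 1.9438
H(Q) = 1.9701

Distribution Q has higher entropy.

Intuition: The distribution closer to uniform (more spread out) has higher entropy.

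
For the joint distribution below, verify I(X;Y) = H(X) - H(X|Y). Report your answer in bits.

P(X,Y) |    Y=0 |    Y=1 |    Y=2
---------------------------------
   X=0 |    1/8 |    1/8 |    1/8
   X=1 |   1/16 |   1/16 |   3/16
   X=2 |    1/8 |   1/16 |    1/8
I(X;Y) = 0.0478 bits

Mutual information has multiple equivalent forms:
- I(X;Y) = H(X) - H(X|Y)
- I(X;Y) = H(Y) - H(Y|X)
- I(X;Y) = H(X) + H(Y) - H(X,Y)

Computing all quantities:
H(X) = 1.5794, H(Y) = 1.5462, H(X,Y) = 3.0778
H(X|Y) = 1.5316, H(Y|X) = 1.4984

Verification:
H(X) - H(X|Y) = 1.5794 - 1.5316 = 0.0478
H(Y) - H(Y|X) = 1.5462 - 1.4984 = 0.0478
H(X) + H(Y) - H(X,Y) = 1.5794 + 1.5462 - 3.0778 = 0.0478

All forms give I(X;Y) = 0.0478 bits. ✓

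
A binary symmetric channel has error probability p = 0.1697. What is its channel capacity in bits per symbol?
0.3430 bits

For a binary symmetric channel (BSC) with error probability p:
Capacity C = 1 - H(p) bits per symbol

where H(p) = -p log₂(p) - (1-p) log₂(1-p) is the binary entropy function.

H(0.1697) = 0.6570 bits
C = 1 - 0.6570 = 0.3430 bits per symbol

This means we can reliably transmit up to 0.3430 bits of information per channel use.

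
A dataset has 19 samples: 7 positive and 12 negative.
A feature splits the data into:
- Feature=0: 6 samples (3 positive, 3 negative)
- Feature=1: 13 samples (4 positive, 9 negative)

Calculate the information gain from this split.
0.0244 bits

Information Gain = H(Y) - H(Y|Feature)

Before split:
P(positive) = 7/19 = 0.3684
H(Y) = 0.9495 bits

After split:
Feature=0: H = 1.0000 bits (weight = 6/19)
Feature=1: H = 0.8905 bits (weight = 13/19)
H(Y|Feature) = (6/19)×1.0000 + (13/19)×0.8905 = 0.9251 bits

Information Gain = 0.9495 - 0.9251 = 0.0244 bits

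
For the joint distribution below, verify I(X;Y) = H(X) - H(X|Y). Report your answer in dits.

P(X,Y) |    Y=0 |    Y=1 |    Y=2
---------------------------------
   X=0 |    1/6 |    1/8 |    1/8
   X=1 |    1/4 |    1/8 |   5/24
I(X;Y) = 0.0022 dits

Mutual information has multiple equivalent forms:
- I(X;Y) = H(X) - H(X|Y)
- I(X;Y) = H(Y) - H(Y|X)
- I(X;Y) = H(X) + H(Y) - H(X,Y)

Computing all quantities:
H(X) = 0.2950, H(Y) = 0.4680, H(X,Y) = 0.7608
H(X|Y) = 0.2928, H(Y|X) = 0.4658

Verification:
H(X) - H(X|Y) = 0.2950 - 0.2928 = 0.0022
H(Y) - H(Y|X) = 0.4680 - 0.4658 = 0.0022
H(X) + H(Y) - H(X,Y) = 0.2950 + 0.4680 - 0.7608 = 0.0022

All forms give I(X;Y) = 0.0022 dits. ✓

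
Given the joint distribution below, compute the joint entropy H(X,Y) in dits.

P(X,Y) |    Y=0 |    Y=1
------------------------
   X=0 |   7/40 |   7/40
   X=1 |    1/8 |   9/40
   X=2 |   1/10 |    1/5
0.7634 dits

Joint entropy is H(X,Y) = -Σ_{x,y} p(x,y) log p(x,y).

Summing over all non-zero entries:
H(X,Y) = -[7/40·log_10(7/40) + 7/40·log_10(7/40) + 1/8·log_10(1/8) + 9/40·log_10(9/40) + 1/10·log_10(1/10) + 1/5·log_10(1/5)]
H(X,Y) = 0.7634 dits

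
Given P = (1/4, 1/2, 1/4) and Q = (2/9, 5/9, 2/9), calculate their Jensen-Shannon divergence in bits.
0.0022 bits

Jensen-Shannon divergence is:
JSD(P||Q) = 0.5 × D_KL(P||M) + 0.5 × D_KL(Q||M)
where M = 0.5 × (P + Q) is the mixture distribution.

M = 0.5 × (1/4, 1/2, 1/4) + 0.5 × (2/9, 5/9, 2/9) = (0.236111, 19/36, 0.236111)

D_KL(P||M) = 0.0022 bits
D_KL(Q||M) = 0.0022 bits

JSD(P||Q) = 0.5 × 0.0022 + 0.5 × 0.0022 = 0.0022 bits

Unlike KL divergence, JSD is symmetric and bounded: 0 ≤ JSD ≤ log(2).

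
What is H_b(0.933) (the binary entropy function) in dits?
0.1068 dits

The binary entropy function is:
H(p) = -p log(p) - (1-p) log(1-p)

H(0.933) = -0.933 × log_10(0.933) - 0.067 × log_10(0.067)
H(0.933) = 0.1068 dits

Note: Binary entropy is maximized at p=0.5 (H=1 bit) and minimized at p=0 or p=1 (H=0).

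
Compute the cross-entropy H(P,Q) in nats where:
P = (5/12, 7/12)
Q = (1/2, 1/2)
0.6931 nats

Cross-entropy: H(P,Q) = -Σ p(x) log q(x)

Alternatively: H(P,Q) = H(P) + D_KL(P||Q)
H(P) = 0.6792 nats
D_KL(P||Q) = 0.0140 nats

H(P,Q) = 0.6792 + 0.0140 = 0.6931 nats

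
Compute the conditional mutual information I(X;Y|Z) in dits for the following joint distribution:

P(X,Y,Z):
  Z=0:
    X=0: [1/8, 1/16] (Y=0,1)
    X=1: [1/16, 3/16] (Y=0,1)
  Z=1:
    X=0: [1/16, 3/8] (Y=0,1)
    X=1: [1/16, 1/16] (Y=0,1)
0.0307 dits

Conditional mutual information: I(X;Y|Z) = H(X|Z) + H(Y|Z) - H(X,Y|Z)

H(Z) = 0.2976
H(X,Z) = 0.5568 → H(X|Z) = 0.2592
H(Y,Z) = 0.5568 → H(Y|Z) = 0.2592
H(X,Y,Z) = 0.7852 → H(X,Y|Z) = 0.4876

I(X;Y|Z) = 0.2592 + 0.2592 - 0.4876 = 0.0307 dits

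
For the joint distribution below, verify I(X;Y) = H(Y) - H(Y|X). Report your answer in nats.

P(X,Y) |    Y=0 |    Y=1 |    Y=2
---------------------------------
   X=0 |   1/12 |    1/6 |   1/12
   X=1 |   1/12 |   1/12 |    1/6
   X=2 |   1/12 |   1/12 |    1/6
I(X;Y) = 0.0378 nats

Mutual information has multiple equivalent forms:
- I(X;Y) = H(X) - H(X|Y)
- I(X;Y) = H(Y) - H(Y|X)
- I(X;Y) = H(X) + H(Y) - H(X,Y)

Computing all quantities:
H(X) = 1.0986, H(Y) = 1.0776, H(X,Y) = 2.1383
H(X|Y) = 1.0608, H(Y|X) = 1.0397

Verification:
H(X) - H(X|Y) = 1.0986 - 1.0608 = 0.0378
H(Y) - H(Y|X) = 1.0776 - 1.0397 = 0.0378
H(X) + H(Y) - H(X,Y) = 1.0986 + 1.0776 - 2.1383 = 0.0378

All forms give I(X;Y) = 0.0378 nats. ✓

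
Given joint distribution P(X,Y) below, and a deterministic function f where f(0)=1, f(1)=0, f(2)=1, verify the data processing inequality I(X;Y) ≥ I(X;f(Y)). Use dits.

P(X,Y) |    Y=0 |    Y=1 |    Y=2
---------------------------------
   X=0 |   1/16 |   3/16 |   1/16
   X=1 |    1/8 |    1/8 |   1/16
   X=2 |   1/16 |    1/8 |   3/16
I(X;Y) = 0.0286, I(X;f(Y)) = 0.0113, inequality holds: 0.0286 ≥ 0.0113

Data Processing Inequality: For any Markov chain X → Y → Z, we have I(X;Y) ≥ I(X;Z).

Here Z = f(Y) is a deterministic function of Y, forming X → Y → Z.

Original I(X;Y) = 0.0286 dits

After applying f:
P(X,Z) where Z=f(Y):
- P(X,Z=0) = P(X,Y=1)
- P(X,Z=1) = P(X,Y=0) + P(X,Y=2)

I(X;Z) = I(X;f(Y)) = 0.0113 dits

Verification: 0.0286 ≥ 0.0113 ✓

Information cannot be created by processing; the function f can only lose information about X.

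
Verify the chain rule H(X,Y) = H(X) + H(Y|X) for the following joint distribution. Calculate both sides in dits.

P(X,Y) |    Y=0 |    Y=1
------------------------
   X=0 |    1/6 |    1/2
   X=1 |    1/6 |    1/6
H(X,Y) = 0.5396, H(X) = 0.2764, H(Y|X) = 0.2632 (all in dits)

Chain rule: H(X,Y) = H(X) + H(Y|X)

Left side — joint entropy directly:
H(X,Y) = -Σ p(x,y) log p(x,y) = 0.5396 dits

Right side — compute H(Y|X) from the conditional distributions:
P(X) = (2/3, 1/3), so H(X) = 0.2764 dits
H(Y|X) = Σ_x P(X=x) · H(Y|X=x):
  P(Y|X=0) = (1/4, 3/4), H(Y|X=0) = 0.2442, weight P(X=0) = 2/3
  P(Y|X=1) = (1/2, 1/2), H(Y|X=1) = 0.3010, weight P(X=1) = 1/3
H(Y|X) = 0.2632 dits

H(X) + H(Y|X) = 0.2764 + 0.2632 = 0.5396 dits

Both sides equal 0.5396 dits. ✓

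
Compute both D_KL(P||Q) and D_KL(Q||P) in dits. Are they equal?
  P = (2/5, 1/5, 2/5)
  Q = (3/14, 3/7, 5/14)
D_KL(P||Q) = 0.0619, D_KL(Q||P) = 0.0662

KL divergence is not symmetric: D_KL(P||Q) ≠ D_KL(Q||P) in general.

D_KL(P||Q) = 0.0619 dits
D_KL(Q||P) = 0.0662 dits

No, they are not equal!

This asymmetry is why KL divergence is not a true distance metric.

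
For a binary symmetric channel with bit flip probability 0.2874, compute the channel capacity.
0.1347 bits

For a binary symmetric channel (BSC) with error probability p:
Capacity C = 1 - H(p) bits per symbol

where H(p) = -p log₂(p) - (1-p) log₂(1-p) is the binary entropy function.

H(0.2874) = 0.8653 bits
C = 1 - 0.8653 = 0.1347 bits per symbol

This means we can reliably transmit up to 0.1347 bits of information per channel use.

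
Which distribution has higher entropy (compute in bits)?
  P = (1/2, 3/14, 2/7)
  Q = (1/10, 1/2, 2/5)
P

Computing entropies in bits:
H(P) = 1.4926
H(Q) = 1.3610

Distribution P has higher entropy.

Intuition: The distribution closer to uniform (more spread out) has higher entropy.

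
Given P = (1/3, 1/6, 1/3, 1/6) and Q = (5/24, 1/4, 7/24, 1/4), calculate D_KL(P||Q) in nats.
0.0660 nats

KL divergence: D_KL(P||Q) = Σ p(x) log(p(x)/q(x))

Computing term by term:
  x=0: 1/3 × log_e[(1/3)/(5/24)] = 1/3 × 0.4700 = 0.1567
  x=1: 1/6 × log_e[(1/6)/(1/4)] = 1/6 × -0.4055 = -0.0676
  x=2: 1/3 × log_e[(1/3)/(7/24)] = 1/3 × 0.1335 = 0.0445
  x=3: 1/6 × log_e[(1/6)/(1/4)] = 1/6 × -0.4055 = -0.0676

D_KL(P||Q) = 0.0660 nats

Note: KL divergence is always non-negative and equals 0 iff P = Q.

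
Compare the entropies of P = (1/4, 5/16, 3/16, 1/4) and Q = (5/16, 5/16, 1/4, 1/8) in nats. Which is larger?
P

Computing entropies in nats:
H(P) = 1.3705
H(Q) = 1.3335

Distribution P has higher entropy.

Intuition: The distribution closer to uniform (more spread out) has higher entropy.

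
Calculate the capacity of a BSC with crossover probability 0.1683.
0.3462 bits

For a binary symmetric channel (BSC) with error probability p:
Capacity C = 1 - H(p) bits per symbol

where H(p) = -p log₂(p) - (1-p) log₂(1-p) is the binary entropy function.

H(0.1683) = 0.6538 bits
C = 1 - 0.6538 = 0.3462 bits per symbol

This means we can reliably transmit up to 0.3462 bits of information per channel use.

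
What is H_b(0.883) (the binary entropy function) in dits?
0.1567 dits

The binary entropy function is:
H(p) = -p log(p) - (1-p) log(1-p)

H(0.883) = -0.883 × log_10(0.883) - 0.117 × log_10(0.117)
H(0.883) = 0.1567 dits

Note: Binary entropy is maximized at p=0.5 (H=1 bit) and minimized at p=0 or p=1 (H=0).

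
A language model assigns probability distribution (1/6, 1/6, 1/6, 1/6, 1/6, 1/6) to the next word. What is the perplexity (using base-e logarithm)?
6.0000

Perplexity is e^H (or exp(H) for natural log).

First, H = -Σ p log p = 1.7918 nats
Perplexity = e^1.7918 = 6.0000

Interpretation: The model's uncertainty is equivalent to choosing uniformly among 6.0 options.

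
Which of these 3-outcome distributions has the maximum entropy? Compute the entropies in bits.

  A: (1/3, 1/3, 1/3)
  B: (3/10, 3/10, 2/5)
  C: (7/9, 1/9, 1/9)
A

For a discrete distribution over n outcomes, entropy is maximized by the uniform distribution.

Computing entropies:
H(A) = 1.5850 bits
H(B) = 1.5710 bits
H(C) = 0.9864 bits

The uniform distribution (where all probabilities equal 1/3) achieves the maximum entropy of log_2(3) = 1.5850 bits.

Distribution A has the highest entropy.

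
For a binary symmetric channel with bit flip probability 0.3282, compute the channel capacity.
0.0869 bits

For a binary symmetric channel (BSC) with error probability p:
Capacity C = 1 - H(p) bits per symbol

where H(p) = -p log₂(p) - (1-p) log₂(1-p) is the binary entropy function.

H(0.3282) = 0.9131 bits
C = 1 - 0.9131 = 0.0869 bits per symbol

This means we can reliably transmit up to 0.0869 bits of information per channel use.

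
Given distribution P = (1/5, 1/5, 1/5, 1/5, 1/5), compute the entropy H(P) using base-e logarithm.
1.6094 nats

Shannon entropy is H(X) = -Σ p(x) log p(x).

For P = (1/5, 1/5, 1/5, 1/5, 1/5):
H = -1/5 × log_e(1/5) -1/5 × log_e(1/5) -1/5 × log_e(1/5) -1/5 × log_e(1/5) -1/5 × log_e(1/5)
H = 1.6094 nats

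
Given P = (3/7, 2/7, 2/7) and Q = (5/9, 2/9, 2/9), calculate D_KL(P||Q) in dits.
0.0141 dits

KL divergence: D_KL(P||Q) = Σ p(x) log(p(x)/q(x))

Computing term by term:
  x=0: 3/7 × log_10[(3/7)/(5/9)] = 3/7 × -0.1127 = -0.0483
  x=1: 2/7 × log_10[(2/7)/(2/9)] = 2/7 × 0.1091 = 0.0312
  x=2: 2/7 × log_10[(2/7)/(2/9)] = 2/7 × 0.1091 = 0.0312

D_KL(P||Q) = 0.0141 dits

Note: KL divergence is always non-negative and equals 0 iff P = Q.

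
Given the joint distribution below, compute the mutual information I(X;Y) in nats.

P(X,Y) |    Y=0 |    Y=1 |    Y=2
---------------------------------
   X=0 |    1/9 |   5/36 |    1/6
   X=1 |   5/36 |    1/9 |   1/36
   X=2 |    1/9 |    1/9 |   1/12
0.0442 nats

Mutual information: I(X;Y) = H(X) + H(Y) - H(X,Y)

Marginals:
P(X) = (5/12, 5/18, 11/36), H(X) = 1.0829 nats
P(Y) = (13/36, 13/36, 5/18), H(Y) = 1.0914 nats

Joint entropy: H(X,Y) = 2.1301 nats

I(X;Y) = 1.0829 + 1.0914 - 2.1301 = 0.0442 nats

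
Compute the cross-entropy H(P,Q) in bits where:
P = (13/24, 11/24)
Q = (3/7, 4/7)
1.0322 bits

Cross-entropy: H(P,Q) = -Σ p(x) log q(x)

Alternatively: H(P,Q) = H(P) + D_KL(P||Q)
H(P) = 0.9950 bits
D_KL(P||Q) = 0.0372 bits

H(P,Q) = 0.9950 + 0.0372 = 1.0322 bits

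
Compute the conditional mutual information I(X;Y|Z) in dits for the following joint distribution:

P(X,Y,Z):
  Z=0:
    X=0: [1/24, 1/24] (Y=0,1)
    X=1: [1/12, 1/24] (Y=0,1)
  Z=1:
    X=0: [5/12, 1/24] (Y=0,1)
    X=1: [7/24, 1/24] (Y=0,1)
0.0018 dits

Conditional mutual information: I(X;Y|Z) = H(X|Z) + H(Y|Z) - H(X,Y|Z)

H(Z) = 0.2222
H(X,Z) = 0.5172 → H(X|Z) = 0.2949
H(Y,Z) = 0.3988 → H(Y|Z) = 0.1766
H(X,Y,Z) = 0.6920 → H(X,Y|Z) = 0.4697

I(X;Y|Z) = 0.2949 + 0.1766 - 0.4697 = 0.0018 dits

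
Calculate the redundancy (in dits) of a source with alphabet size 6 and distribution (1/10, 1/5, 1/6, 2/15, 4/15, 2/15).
0.0222 dits

Redundancy measures how far a source is from maximum entropy:
R = H_max - H(X)

Maximum entropy for 6 symbols: H_max = log_10(6) = 0.7782 dits
Actual entropy: H(X) = 0.7559 dits
Redundancy: R = 0.7782 - 0.7559 = 0.0222 dits

This redundancy represents potential for compression: the source could be compressed by 0.0222 dits per symbol.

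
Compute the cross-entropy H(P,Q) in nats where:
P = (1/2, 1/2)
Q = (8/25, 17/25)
0.7625 nats

Cross-entropy: H(P,Q) = -Σ p(x) log q(x)

Alternatively: H(P,Q) = H(P) + D_KL(P||Q)
H(P) = 0.6931 nats
D_KL(P||Q) = 0.0694 nats

H(P,Q) = 0.6931 + 0.0694 = 0.7625 nats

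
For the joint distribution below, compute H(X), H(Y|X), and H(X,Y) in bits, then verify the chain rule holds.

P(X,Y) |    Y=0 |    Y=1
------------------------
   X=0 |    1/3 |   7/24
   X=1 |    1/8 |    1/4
H(X,Y) = 1.9218, H(X) = 0.9544, H(Y|X) = 0.9674 (all in bits)

Chain rule: H(X,Y) = H(X) + H(Y|X)

Left side — joint entropy directly:
H(X,Y) = -Σ p(x,y) log p(x,y) = 1.9218 bits

Right side — compute H(Y|X) from the conditional distributions:
P(X) = (5/8, 3/8), so H(X) = 0.9544 bits
H(Y|X) = Σ_x P(X=x) · H(Y|X=x):
  P(Y|X=0) = (8/15, 7/15), H(Y|X=0) = 0.9968, weight P(X=0) = 5/8
  P(Y|X=1) = (1/3, 2/3), H(Y|X=1) = 0.9183, weight P(X=1) = 3/8
H(Y|X) = 0.9674 bits

H(X) + H(Y|X) = 0.9544 + 0.9674 = 1.9218 bits

Both sides equal 1.9218 bits. ✓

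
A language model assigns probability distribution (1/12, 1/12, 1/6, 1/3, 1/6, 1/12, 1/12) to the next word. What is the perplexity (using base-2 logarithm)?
6.0000

Perplexity is 2^H (or exp(H) for natural log).

First, H = -Σ p log p = 2.5850 bits
Perplexity = 2^2.5850 = 6.0000

Interpretation: The model's uncertainty is equivalent to choosing uniformly among 6.0 options.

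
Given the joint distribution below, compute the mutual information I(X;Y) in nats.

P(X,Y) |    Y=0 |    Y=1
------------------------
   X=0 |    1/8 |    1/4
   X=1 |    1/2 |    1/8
0.1101 nats

Mutual information: I(X;Y) = H(X) + H(Y) - H(X,Y)

Marginals:
P(X) = (3/8, 5/8), H(X) = 0.6616 nats
P(Y) = (5/8, 3/8), H(Y) = 0.6616 nats

Joint entropy: H(X,Y) = 1.2130 nats

I(X;Y) = 0.6616 + 0.6616 - 1.2130 = 0.1101 nats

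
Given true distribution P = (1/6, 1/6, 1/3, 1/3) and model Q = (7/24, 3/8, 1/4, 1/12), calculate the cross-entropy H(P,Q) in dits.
0.7206 dits

Cross-entropy: H(P,Q) = -Σ p(x) log q(x)

Alternatively: H(P,Q) = H(P) + D_KL(P||Q)
H(P) = 0.5775 dits
D_KL(P||Q) = 0.1431 dits

H(P,Q) = 0.5775 + 0.1431 = 0.7206 dits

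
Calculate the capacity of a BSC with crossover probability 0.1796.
0.3208 bits

For a binary symmetric channel (BSC) with error probability p:
Capacity C = 1 - H(p) bits per symbol

where H(p) = -p log₂(p) - (1-p) log₂(1-p) is the binary entropy function.

H(0.1796) = 0.6792 bits
C = 1 - 0.6792 = 0.3208 bits per symbol

This means we can reliably transmit up to 0.3208 bits of information per channel use.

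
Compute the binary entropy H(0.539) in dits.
0.2997 dits

The binary entropy function is:
H(p) = -p log(p) - (1-p) log(1-p)

H(0.539) = -0.539 × log_10(0.539) - 0.461 × log_10(0.461)
H(0.539) = 0.2997 dits

Note: Binary entropy is maximized at p=0.5 (H=1 bit) and minimized at p=0 or p=1 (H=0).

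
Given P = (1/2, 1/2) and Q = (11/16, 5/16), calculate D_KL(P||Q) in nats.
0.0758 nats

KL divergence: D_KL(P||Q) = Σ p(x) log(p(x)/q(x))

Computing term by term:
  x=0: 1/2 × log_e[(1/2)/(11/16)] = 1/2 × -0.3185 = -0.1592
  x=1: 1/2 × log_e[(1/2)/(5/16)] = 1/2 × 0.4700 = 0.2350

D_KL(P||Q) = 0.0758 nats

Note: KL divergence is always non-negative and equals 0 iff P = Q.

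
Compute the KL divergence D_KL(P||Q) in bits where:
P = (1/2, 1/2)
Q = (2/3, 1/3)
0.0850 bits

KL divergence: D_KL(P||Q) = Σ p(x) log(p(x)/q(x))

Computing term by term:
  x=0: 1/2 × log_2[(1/2)/(2/3)] = 1/2 × -0.4150 = -0.2075
  x=1: 1/2 × log_2[(1/2)/(1/3)] = 1/2 × 0.5850 = 0.2925

D_KL(P||Q) = 0.0850 bits

Note: KL divergence is always non-negative and equals 0 iff P = Q.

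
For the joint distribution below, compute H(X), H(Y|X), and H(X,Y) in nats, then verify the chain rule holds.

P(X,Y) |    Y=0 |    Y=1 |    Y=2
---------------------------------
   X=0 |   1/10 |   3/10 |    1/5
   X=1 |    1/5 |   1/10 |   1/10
H(X,Y) = 1.6957, H(X) = 0.6730, H(Y|X) = 1.0227 (all in nats)

Chain rule: H(X,Y) = H(X) + H(Y|X)

Left side — joint entropy directly:
H(X,Y) = -Σ p(x,y) log p(x,y) = 1.6957 nats

Right side — compute H(Y|X) from the conditional distributions:
P(X) = (3/5, 2/5), so H(X) = 0.6730 nats
H(Y|X) = Σ_x P(X=x) · H(Y|X=x):
  P(Y|X=0) = (1/6, 1/2, 1/3), H(Y|X=0) = 1.0114, weight P(X=0) = 3/5
  P(Y|X=1) = (1/2, 1/4, 1/4), H(Y|X=1) = 1.0397, weight P(X=1) = 2/5
H(Y|X) = 1.0227 nats

H(X) + H(Y|X) = 0.6730 + 1.0227 = 1.6957 nats

Both sides equal 1.6957 nats. ✓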